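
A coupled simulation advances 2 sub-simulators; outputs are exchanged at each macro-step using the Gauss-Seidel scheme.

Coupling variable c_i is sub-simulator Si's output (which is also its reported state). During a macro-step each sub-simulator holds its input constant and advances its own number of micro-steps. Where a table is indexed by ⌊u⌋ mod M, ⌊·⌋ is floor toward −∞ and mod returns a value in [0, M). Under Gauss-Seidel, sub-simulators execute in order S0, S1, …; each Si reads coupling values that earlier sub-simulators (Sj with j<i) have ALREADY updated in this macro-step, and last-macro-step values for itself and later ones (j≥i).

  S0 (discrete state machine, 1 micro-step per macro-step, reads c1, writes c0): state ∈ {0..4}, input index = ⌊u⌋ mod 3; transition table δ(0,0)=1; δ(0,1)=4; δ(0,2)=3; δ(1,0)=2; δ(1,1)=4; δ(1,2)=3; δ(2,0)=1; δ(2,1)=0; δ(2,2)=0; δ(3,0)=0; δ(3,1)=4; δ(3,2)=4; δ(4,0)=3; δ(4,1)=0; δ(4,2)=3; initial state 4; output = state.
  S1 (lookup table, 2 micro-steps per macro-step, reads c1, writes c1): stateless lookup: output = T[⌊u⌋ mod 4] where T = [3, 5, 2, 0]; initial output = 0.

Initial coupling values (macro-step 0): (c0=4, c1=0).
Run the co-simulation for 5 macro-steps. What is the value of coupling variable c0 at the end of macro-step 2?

c0 at macro-step 2 = 0

macro 1: S0 reads c1=0 → after 1×micro: 3; S1 reads c1=0 → after 2×micro: 3 ⇒ (c0=3, c1=3)
macro 2: S0 reads c1=3 → after 1×micro: 0; S1 reads c1=3 → after 2×micro: 0 ⇒ (c0=0, c1=0)
macro 3: S0 reads c1=0 → after 1×micro: 1; S1 reads c1=0 → after 2×micro: 3 ⇒ (c0=1, c1=3)
macro 4: S0 reads c1=3 → after 1×micro: 2; S1 reads c1=3 → after 2×micro: 0 ⇒ (c0=2, c1=0)
macro 5: S0 reads c1=0 → after 1×micro: 1; S1 reads c1=0 → after 2×micro: 3 ⇒ (c0=1, c1=3)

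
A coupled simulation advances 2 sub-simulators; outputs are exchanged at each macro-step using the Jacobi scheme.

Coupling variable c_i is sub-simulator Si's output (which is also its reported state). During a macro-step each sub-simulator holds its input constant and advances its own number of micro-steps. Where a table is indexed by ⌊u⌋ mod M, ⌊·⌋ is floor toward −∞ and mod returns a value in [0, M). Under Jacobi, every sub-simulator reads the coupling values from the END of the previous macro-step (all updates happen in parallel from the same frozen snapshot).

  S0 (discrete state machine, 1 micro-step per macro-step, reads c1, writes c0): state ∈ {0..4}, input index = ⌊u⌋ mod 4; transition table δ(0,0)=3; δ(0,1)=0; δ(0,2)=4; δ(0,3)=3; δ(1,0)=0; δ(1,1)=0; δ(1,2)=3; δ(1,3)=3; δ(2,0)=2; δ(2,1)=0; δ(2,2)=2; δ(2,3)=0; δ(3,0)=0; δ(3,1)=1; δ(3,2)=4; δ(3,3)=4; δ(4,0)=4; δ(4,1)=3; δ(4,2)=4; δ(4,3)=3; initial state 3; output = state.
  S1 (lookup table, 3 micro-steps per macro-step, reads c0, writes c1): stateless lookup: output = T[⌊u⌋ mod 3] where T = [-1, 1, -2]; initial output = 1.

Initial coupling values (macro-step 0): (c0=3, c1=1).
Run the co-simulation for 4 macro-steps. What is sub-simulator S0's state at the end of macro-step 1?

macro 1: S0 reads c1=1 → after 1×micro: 1; S1 reads c0=3 → after 3×micro: -1 ⇒ (c0=1, c1=-1)
macro 2: S0 reads c1=-1 → after 1×micro: 3; S1 reads c0=1 → after 3×micro: 1 ⇒ (c0=3, c1=1)
macro 3: S0 reads c1=1 → after 1×micro: 1; S1 reads c0=3 → after 3×micro: -1 ⇒ (c0=1, c1=-1)
macro 4: S0 reads c1=-1 → after 1×micro: 3; S1 reads c0=1 → after 3×micro: 1 ⇒ (c0=3, c1=1)

S0 state at macro-step 1 = 1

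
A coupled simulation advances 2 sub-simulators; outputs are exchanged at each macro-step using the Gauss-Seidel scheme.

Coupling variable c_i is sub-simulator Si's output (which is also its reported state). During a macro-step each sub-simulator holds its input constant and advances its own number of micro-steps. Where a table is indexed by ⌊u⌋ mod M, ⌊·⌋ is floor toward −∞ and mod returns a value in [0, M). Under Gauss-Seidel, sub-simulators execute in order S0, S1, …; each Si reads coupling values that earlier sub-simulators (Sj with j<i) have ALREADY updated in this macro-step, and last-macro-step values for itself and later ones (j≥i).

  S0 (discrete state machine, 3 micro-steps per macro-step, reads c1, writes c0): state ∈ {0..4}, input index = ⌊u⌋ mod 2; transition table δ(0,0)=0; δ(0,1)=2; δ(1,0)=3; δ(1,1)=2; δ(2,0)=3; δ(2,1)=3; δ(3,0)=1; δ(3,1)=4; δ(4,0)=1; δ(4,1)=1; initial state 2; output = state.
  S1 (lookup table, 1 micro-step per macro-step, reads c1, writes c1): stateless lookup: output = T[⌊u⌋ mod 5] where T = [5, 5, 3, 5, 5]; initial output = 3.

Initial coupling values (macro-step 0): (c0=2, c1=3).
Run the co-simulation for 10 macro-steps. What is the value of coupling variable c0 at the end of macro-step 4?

macro 1: S0 reads c1=3 → after 3×micro: 1; S1 reads c1=3 → after 1×micro: 5 ⇒ (c0=1, c1=5)
macro 2: S0 reads c1=5 → after 3×micro: 4; S1 reads c1=5 → after 1×micro: 5 ⇒ (c0=4, c1=5)
macro 3: S0 reads c1=5 → after 3×micro: 3; S1 reads c1=5 → after 1×micro: 5 ⇒ (c0=3, c1=5)
macro 4: S0 reads c1=5 → after 3×micro: 2; S1 reads c1=5 → after 1×micro: 5 ⇒ (c0=2, c1=5)
macro 5: S0 reads c1=5 → after 3×micro: 1; S1 reads c1=5 → after 1×micro: 5 ⇒ (c0=1, c1=5)
macro 6: S0 reads c1=5 → after 3×micro: 4; S1 reads c1=5 → after 1×micro: 5 ⇒ (c0=4, c1=5)
macro 7: S0 reads c1=5 → after 3×micro: 3; S1 reads c1=5 → after 1×micro: 5 ⇒ (c0=3, c1=5)
macro 8: S0 reads c1=5 → after 3×micro: 2; S1 reads c1=5 → after 1×micro: 5 ⇒ (c0=2, c1=5)
macro 9: S0 reads c1=5 → after 3×micro: 1; S1 reads c1=5 → after 1×micro: 5 ⇒ (c0=1, c1=5)
macro 10: S0 reads c1=5 → after 3×micro: 4; S1 reads c1=5 → after 1×micro: 5 ⇒ (c0=4, c1=5)

c0 at macro-step 4 = 2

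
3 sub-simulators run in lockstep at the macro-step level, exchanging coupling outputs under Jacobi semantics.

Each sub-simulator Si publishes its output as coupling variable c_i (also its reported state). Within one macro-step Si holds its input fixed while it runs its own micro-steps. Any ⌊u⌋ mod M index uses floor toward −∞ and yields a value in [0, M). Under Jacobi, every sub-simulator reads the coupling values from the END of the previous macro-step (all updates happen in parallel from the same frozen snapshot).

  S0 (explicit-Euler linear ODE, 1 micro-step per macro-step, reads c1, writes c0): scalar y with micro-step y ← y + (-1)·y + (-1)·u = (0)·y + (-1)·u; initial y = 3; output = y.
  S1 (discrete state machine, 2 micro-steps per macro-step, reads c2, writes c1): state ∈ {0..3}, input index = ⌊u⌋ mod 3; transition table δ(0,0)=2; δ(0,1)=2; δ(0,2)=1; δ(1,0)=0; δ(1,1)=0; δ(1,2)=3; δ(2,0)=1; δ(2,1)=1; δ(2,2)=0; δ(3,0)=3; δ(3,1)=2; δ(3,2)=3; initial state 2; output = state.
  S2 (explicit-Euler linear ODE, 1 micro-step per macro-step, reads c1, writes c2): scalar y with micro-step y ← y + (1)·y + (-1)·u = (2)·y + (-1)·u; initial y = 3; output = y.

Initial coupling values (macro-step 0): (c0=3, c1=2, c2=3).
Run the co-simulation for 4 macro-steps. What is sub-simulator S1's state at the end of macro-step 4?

macro 1: S0 reads c1=2 → after 1×micro: -2; S1 reads c2=3 → after 2×micro: 0; S2 reads c1=2 → after 1×micro: 4 ⇒ (c0=-2, c1=0, c2=4)
macro 2: S0 reads c1=0 → after 1×micro: 0; S1 reads c2=4 → after 2×micro: 1; S2 reads c1=0 → after 1×micro: 8 ⇒ (c0=0, c1=1, c2=8)
macro 3: S0 reads c1=1 → after 1×micro: -1; S1 reads c2=8 → after 2×micro: 3; S2 reads c1=1 → after 1×micro: 15 ⇒ (c0=-1, c1=3, c2=15)
macro 4: S0 reads c1=3 → after 1×micro: -3; S1 reads c2=15 → after 2×micro: 3; S2 reads c1=3 → after 1×micro: 27 ⇒ (c0=-3, c1=3, c2=27)

S1 state at macro-step 4 = 3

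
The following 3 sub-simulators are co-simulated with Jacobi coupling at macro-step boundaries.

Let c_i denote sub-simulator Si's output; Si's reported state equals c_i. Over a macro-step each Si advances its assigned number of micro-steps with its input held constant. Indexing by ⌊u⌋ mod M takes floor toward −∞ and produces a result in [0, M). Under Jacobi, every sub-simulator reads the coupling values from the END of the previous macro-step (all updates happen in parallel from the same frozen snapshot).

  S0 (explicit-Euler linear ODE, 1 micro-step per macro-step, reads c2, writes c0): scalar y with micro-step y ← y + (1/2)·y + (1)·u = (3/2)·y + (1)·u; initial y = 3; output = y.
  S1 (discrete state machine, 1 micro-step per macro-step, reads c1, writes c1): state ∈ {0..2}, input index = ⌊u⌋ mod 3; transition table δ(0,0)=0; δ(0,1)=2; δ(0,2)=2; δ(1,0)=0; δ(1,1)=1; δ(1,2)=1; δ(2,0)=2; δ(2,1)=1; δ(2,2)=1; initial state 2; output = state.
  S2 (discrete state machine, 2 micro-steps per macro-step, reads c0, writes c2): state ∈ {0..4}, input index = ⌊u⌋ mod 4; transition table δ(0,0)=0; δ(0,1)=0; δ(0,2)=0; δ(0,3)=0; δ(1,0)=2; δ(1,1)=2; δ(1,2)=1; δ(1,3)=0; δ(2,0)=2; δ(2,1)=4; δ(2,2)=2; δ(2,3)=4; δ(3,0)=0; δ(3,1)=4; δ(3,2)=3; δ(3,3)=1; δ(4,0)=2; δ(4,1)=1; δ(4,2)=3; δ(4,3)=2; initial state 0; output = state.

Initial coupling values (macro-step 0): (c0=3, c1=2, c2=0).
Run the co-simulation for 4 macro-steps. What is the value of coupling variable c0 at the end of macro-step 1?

macro 1: S0 reads c2=0 → after 1×micro: 9/2; S1 reads c1=2 → after 1×micro: 1; S2 reads c0=3 → after 2×micro: 0 ⇒ (c0=9/2, c1=1, c2=0)
macro 2: S0 reads c2=0 → after 1×micro: 27/4; S1 reads c1=1 → after 1×micro: 1; S2 reads c0=9/2 → after 2×micro: 0 ⇒ (c0=27/4, c1=1, c2=0)
macro 3: S0 reads c2=0 → after 1×micro: 81/8; S1 reads c1=1 → after 1×micro: 1; S2 reads c0=27/4 → after 2×micro: 0 ⇒ (c0=81/8, c1=1, c2=0)
macro 4: S0 reads c2=0 → after 1×micro: 243/16; S1 reads c1=1 → after 1×micro: 1; S2 reads c0=81/8 → after 2×micro: 0 ⇒ (c0=243/16, c1=1, c2=0)

c0 at macro-step 1 = 9/2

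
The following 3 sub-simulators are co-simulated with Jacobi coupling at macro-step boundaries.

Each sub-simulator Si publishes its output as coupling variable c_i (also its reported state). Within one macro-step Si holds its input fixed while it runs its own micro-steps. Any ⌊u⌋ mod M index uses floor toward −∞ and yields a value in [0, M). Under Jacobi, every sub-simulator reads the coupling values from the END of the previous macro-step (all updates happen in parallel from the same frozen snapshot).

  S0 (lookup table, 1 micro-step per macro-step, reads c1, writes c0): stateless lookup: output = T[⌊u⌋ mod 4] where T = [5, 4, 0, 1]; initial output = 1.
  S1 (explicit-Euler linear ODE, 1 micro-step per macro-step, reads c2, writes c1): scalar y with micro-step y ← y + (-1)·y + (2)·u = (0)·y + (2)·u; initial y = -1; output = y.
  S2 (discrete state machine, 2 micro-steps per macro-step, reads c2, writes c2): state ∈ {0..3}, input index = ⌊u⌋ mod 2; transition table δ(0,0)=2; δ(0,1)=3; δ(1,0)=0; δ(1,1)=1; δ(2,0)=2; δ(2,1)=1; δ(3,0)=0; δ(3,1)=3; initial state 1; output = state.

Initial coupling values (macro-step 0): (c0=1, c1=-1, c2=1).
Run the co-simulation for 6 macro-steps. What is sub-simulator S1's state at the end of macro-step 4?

S1 state at macro-step 4 = 2

macro 1: S0 reads c1=-1 → after 1×micro: 1; S1 reads c2=1 → after 1×micro: 2; S2 reads c2=1 → after 2×micro: 1 ⇒ (c0=1, c1=2, c2=1)
macro 2: S0 reads c1=2 → after 1×micro: 0; S1 reads c2=1 → after 1×micro: 2; S2 reads c2=1 → after 2×micro: 1 ⇒ (c0=0, c1=2, c2=1)
macro 3: S0 reads c1=2 → after 1×micro: 0; S1 reads c2=1 → after 1×micro: 2; S2 reads c2=1 → after 2×micro: 1 ⇒ (c0=0, c1=2, c2=1)
macro 4: S0 reads c1=2 → after 1×micro: 0; S1 reads c2=1 → after 1×micro: 2; S2 reads c2=1 → after 2×micro: 1 ⇒ (c0=0, c1=2, c2=1)
macro 5: S0 reads c1=2 → after 1×micro: 0; S1 reads c2=1 → after 1×micro: 2; S2 reads c2=1 → after 2×micro: 1 ⇒ (c0=0, c1=2, c2=1)
macro 6: S0 reads c1=2 → after 1×micro: 0; S1 reads c2=1 → after 1×micro: 2; S2 reads c2=1 → after 2×micro: 1 ⇒ (c0=0, c1=2, c2=1)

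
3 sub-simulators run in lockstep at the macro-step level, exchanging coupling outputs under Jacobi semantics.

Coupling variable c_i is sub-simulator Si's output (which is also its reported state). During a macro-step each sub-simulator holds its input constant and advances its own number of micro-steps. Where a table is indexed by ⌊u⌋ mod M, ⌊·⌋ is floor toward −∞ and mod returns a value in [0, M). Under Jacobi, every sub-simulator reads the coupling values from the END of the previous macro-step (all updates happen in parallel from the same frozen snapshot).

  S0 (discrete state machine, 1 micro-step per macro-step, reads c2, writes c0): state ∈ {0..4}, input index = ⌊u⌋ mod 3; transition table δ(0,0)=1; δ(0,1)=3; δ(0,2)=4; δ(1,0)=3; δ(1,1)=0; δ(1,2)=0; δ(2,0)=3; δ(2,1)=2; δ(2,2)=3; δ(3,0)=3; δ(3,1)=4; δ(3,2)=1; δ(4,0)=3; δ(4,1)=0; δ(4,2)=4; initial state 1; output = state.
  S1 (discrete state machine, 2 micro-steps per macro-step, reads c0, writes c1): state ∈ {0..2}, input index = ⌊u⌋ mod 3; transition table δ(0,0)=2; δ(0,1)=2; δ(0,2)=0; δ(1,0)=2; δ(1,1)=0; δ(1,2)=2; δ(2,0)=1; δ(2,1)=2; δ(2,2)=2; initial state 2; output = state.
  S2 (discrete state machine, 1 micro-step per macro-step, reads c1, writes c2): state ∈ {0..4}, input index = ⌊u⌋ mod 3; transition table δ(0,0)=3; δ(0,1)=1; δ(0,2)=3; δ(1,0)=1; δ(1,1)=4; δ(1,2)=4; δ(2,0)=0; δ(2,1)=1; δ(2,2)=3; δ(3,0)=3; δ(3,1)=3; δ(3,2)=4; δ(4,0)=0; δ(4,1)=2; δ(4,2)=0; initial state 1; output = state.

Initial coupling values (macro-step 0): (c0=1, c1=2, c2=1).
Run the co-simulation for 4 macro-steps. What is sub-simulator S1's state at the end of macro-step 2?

macro 1: S0 reads c2=1 → after 1×micro: 0; S1 reads c0=1 → after 2×micro: 2; S2 reads c1=2 → after 1×micro: 4 ⇒ (c0=0, c1=2, c2=4)
macro 2: S0 reads c2=4 → after 1×micro: 3; S1 reads c0=0 → after 2×micro: 2; S2 reads c1=2 → after 1×micro: 0 ⇒ (c0=3, c1=2, c2=0)
macro 3: S0 reads c2=0 → after 1×micro: 3; S1 reads c0=3 → after 2×micro: 2; S2 reads c1=2 → after 1×micro: 3 ⇒ (c0=3, c1=2, c2=3)
macro 4: S0 reads c2=3 → after 1×micro: 3; S1 reads c0=3 → after 2×micro: 2; S2 reads c1=2 → after 1×micro: 4 ⇒ (c0=3, c1=2, c2=4)

S1 state at macro-step 2 = 2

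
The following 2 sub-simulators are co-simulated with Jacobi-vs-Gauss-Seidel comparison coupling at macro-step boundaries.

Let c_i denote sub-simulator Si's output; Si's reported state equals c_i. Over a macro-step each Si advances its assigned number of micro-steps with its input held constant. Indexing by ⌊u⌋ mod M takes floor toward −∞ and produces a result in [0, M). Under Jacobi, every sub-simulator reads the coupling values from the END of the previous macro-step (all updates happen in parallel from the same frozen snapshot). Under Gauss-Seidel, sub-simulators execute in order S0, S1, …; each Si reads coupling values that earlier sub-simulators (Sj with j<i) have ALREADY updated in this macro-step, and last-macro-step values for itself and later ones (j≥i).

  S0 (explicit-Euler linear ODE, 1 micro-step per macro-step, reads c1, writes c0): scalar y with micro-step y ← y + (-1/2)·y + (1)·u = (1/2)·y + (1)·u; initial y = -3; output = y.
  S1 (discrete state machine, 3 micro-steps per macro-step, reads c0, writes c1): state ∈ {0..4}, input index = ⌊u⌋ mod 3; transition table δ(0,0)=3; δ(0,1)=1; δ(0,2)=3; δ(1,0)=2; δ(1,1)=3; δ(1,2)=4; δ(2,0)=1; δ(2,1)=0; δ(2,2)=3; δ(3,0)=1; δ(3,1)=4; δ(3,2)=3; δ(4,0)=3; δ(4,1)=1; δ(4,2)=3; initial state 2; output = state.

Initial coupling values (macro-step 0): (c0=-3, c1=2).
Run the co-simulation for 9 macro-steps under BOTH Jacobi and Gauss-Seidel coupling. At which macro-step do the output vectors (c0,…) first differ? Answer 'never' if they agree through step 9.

[Jacobi] macro 1: S0 reads c1=2 → after 1×micro: 1/2; S1 reads c0=-3 → after 3×micro: 1 ⇒ (c0=1/2, c1=1)
[Jacobi] macro 2: S0 reads c1=1 → after 1×micro: 5/4; S1 reads c0=1/2 → after 3×micro: 2 ⇒ (c0=5/4, c1=2)
[Jacobi] macro 3: S0 reads c1=2 → after 1×micro: 21/8; S1 reads c0=5/4 → after 3×micro: 3 ⇒ (c0=21/8, c1=3)
[Jacobi] macro 4: S0 reads c1=3 → after 1×micro: 69/16; S1 reads c0=21/8 → after 3×micro: 3 ⇒ (c0=69/16, c1=3)
[Jacobi] macro 5: S0 reads c1=3 → after 1×micro: 165/32; S1 reads c0=69/16 → after 3×micro: 3 ⇒ (c0=165/32, c1=3)
[Jacobi] macro 6: S0 reads c1=3 → after 1×micro: 357/64; S1 reads c0=165/32 → after 3×micro: 3 ⇒ (c0=357/64, c1=3)
[Jacobi] macro 7: S0 reads c1=3 → after 1×micro: 741/128; S1 reads c0=357/64 → after 3×micro: 3 ⇒ (c0=741/128, c1=3)
[Jacobi] macro 8: S0 reads c1=3 → after 1×micro: 1509/256; S1 reads c0=741/128 → after 3×micro: 3 ⇒ (c0=1509/256, c1=3)
[Jacobi] macro 9: S0 reads c1=3 → after 1×micro: 3045/512; S1 reads c0=1509/256 → after 3×micro: 3 ⇒ (c0=3045/512, c1=3)
[Gauss-Seidel] macro 1: S0 reads c1=2 → after 1×micro: 1/2; S1 reads c0=1/2 → after 3×micro: 1 ⇒ (c0=1/2, c1=1)
[Gauss-Seidel] macro 2: S0 reads c1=1 → after 1×micro: 5/4; S1 reads c0=5/4 → after 3×micro: 1 ⇒ (c0=5/4, c1=1)
[Gauss-Seidel] macro 3: S0 reads c1=1 → after 1×micro: 13/8; S1 reads c0=13/8 → after 3×micro: 1 ⇒ (c0=13/8, c1=1)
[Gauss-Seidel] macro 4: S0 reads c1=1 → after 1×micro: 29/16; S1 reads c0=29/16 → after 3×micro: 1 ⇒ (c0=29/16, c1=1)
[Gauss-Seidel] macro 5: S0 reads c1=1 → after 1×micro: 61/32; S1 reads c0=61/32 → after 3×micro: 1 ⇒ (c0=61/32, c1=1)
[Gauss-Seidel] macro 6: S0 reads c1=1 → after 1×micro: 125/64; S1 reads c0=125/64 → after 3×micro: 1 ⇒ (c0=125/64, c1=1)
[Gauss-Seidel] macro 7: S0 reads c1=1 → after 1×micro: 253/128; S1 reads c0=253/128 → after 3×micro: 1 ⇒ (c0=253/128, c1=1)
[Gauss-Seidel] macro 8: S0 reads c1=1 → after 1×micro: 509/256; S1 reads c0=509/256 → after 3×micro: 1 ⇒ (c0=509/256, c1=1)
[Gauss-Seidel] macro 9: S0 reads c1=1 → after 1×micro: 1021/512; S1 reads c0=1021/512 → after 3×micro: 1 ⇒ (c0=1021/512, c1=1)

first divergence at macro-step: 2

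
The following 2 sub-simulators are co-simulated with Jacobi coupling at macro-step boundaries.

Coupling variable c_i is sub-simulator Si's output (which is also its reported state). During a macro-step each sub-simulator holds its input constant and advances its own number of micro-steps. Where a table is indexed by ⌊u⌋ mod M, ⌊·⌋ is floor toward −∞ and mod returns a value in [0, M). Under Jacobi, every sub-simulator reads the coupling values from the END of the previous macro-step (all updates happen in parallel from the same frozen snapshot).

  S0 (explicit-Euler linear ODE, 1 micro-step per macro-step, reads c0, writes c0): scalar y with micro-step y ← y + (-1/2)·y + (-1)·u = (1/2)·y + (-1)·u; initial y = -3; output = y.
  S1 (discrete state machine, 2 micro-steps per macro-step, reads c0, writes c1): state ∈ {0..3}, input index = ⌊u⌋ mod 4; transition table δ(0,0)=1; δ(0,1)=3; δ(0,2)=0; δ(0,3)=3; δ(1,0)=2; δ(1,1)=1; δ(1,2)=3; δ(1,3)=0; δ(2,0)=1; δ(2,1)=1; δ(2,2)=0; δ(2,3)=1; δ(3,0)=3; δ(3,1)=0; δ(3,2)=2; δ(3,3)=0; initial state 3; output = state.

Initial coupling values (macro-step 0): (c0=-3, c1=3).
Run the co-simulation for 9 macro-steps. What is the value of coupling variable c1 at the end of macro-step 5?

c1 at macro-step 5 = 3

macro 1: S0 reads c0=-3 → after 1×micro: 3/2; S1 reads c0=-3 → after 2×micro: 3 ⇒ (c0=3/2, c1=3)
macro 2: S0 reads c0=3/2 → after 1×micro: -3/4; S1 reads c0=3/2 → after 2×micro: 3 ⇒ (c0=-3/4, c1=3)
macro 3: S0 reads c0=-3/4 → after 1×micro: 3/8; S1 reads c0=-3/4 → after 2×micro: 3 ⇒ (c0=3/8, c1=3)
macro 4: S0 reads c0=3/8 → after 1×micro: -3/16; S1 reads c0=3/8 → after 2×micro: 3 ⇒ (c0=-3/16, c1=3)
macro 5: S0 reads c0=-3/16 → after 1×micro: 3/32; S1 reads c0=-3/16 → after 2×micro: 3 ⇒ (c0=3/32, c1=3)
macro 6: S0 reads c0=3/32 → after 1×micro: -3/64; S1 reads c0=3/32 → after 2×micro: 3 ⇒ (c0=-3/64, c1=3)
macro 7: S0 reads c0=-3/64 → after 1×micro: 3/128; S1 reads c0=-3/64 → after 2×micro: 3 ⇒ (c0=3/128, c1=3)
macro 8: S0 reads c0=3/128 → after 1×micro: -3/256; S1 reads c0=3/128 → after 2×micro: 3 ⇒ (c0=-3/256, c1=3)
macro 9: S0 reads c0=-3/256 → after 1×micro: 3/512; S1 reads c0=-3/256 → after 2×micro: 3 ⇒ (c0=3/512, c1=3)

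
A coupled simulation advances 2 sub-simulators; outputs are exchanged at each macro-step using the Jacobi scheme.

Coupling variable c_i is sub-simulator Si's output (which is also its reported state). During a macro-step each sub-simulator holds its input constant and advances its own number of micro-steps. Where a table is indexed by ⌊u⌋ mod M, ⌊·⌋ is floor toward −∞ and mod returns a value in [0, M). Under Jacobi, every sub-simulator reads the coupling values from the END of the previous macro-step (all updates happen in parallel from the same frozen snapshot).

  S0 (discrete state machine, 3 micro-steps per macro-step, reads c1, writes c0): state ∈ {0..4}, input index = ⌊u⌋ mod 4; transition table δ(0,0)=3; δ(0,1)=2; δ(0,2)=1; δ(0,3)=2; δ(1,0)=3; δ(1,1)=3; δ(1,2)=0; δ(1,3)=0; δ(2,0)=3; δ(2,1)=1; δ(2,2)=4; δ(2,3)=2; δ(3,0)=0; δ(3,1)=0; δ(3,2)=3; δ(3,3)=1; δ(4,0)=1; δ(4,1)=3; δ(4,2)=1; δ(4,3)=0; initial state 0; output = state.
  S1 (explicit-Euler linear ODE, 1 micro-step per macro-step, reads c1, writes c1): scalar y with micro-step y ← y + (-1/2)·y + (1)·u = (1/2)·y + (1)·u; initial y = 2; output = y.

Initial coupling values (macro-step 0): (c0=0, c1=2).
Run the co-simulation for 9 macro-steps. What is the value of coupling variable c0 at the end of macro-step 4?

macro 1: S0 reads c1=2 → after 3×micro: 1; S1 reads c1=2 → after 1×micro: 3 ⇒ (c0=1, c1=3)
macro 2: S0 reads c1=3 → after 3×micro: 2; S1 reads c1=3 → after 1×micro: 9/2 ⇒ (c0=2, c1=9/2)
macro 3: S0 reads c1=9/2 → after 3×micro: 3; S1 reads c1=9/2 → after 1×micro: 27/4 ⇒ (c0=3, c1=27/4)
macro 4: S0 reads c1=27/4 → after 3×micro: 3; S1 reads c1=27/4 → after 1×micro: 81/8 ⇒ (c0=3, c1=81/8)
macro 5: S0 reads c1=81/8 → after 3×micro: 3; S1 reads c1=81/8 → after 1×micro: 243/16 ⇒ (c0=3, c1=243/16)
macro 6: S0 reads c1=243/16 → after 3×micro: 2; S1 reads c1=243/16 → after 1×micro: 729/32 ⇒ (c0=2, c1=729/32)
macro 7: S0 reads c1=729/32 → after 3×micro: 0; S1 reads c1=729/32 → after 1×micro: 2187/64 ⇒ (c0=0, c1=2187/64)
macro 8: S0 reads c1=2187/64 → after 3×micro: 1; S1 reads c1=2187/64 → after 1×micro: 6561/128 ⇒ (c0=1, c1=6561/128)
macro 9: S0 reads c1=6561/128 → after 3×micro: 2; S1 reads c1=6561/128 → after 1×micro: 19683/256 ⇒ (c0=2, c1=19683/256)

c0 at macro-step 4 = 3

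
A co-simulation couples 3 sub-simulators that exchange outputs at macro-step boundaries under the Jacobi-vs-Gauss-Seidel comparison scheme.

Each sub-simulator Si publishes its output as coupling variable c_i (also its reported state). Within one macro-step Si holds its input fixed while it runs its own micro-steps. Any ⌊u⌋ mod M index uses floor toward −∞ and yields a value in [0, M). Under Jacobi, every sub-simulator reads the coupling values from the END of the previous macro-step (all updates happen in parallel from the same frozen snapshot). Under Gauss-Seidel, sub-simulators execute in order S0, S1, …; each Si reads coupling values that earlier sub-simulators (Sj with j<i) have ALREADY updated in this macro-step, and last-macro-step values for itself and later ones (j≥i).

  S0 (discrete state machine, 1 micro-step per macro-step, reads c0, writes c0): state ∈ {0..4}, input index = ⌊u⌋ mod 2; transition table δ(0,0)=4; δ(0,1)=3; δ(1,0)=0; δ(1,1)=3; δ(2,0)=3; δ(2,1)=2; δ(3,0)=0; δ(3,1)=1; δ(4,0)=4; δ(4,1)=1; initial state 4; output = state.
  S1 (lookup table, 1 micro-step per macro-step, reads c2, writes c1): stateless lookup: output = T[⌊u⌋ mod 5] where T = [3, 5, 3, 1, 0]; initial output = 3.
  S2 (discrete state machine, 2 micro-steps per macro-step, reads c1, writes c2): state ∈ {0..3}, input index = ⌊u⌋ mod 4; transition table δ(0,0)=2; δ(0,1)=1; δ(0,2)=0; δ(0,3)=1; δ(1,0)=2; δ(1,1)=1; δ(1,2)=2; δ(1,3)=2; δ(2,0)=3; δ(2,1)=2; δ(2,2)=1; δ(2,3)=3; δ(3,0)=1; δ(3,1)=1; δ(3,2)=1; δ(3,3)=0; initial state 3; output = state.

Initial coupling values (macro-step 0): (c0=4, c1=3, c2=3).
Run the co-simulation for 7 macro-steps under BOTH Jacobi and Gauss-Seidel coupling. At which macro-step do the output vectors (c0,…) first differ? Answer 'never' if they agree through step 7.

first divergence at macro-step: never

[Jacobi] macro 1: S0 reads c0=4 → after 1×micro: 4; S1 reads c2=3 → after 1×micro: 1; S2 reads c1=3 → after 2×micro: 1 ⇒ (c0=4, c1=1, c2=1)
[Jacobi] macro 2: S0 reads c0=4 → after 1×micro: 4; S1 reads c2=1 → after 1×micro: 5; S2 reads c1=1 → after 2×micro: 1 ⇒ (c0=4, c1=5, c2=1)
[Jacobi] macro 3: S0 reads c0=4 → after 1×micro: 4; S1 reads c2=1 → after 1×micro: 5; S2 reads c1=5 → after 2×micro: 1 ⇒ (c0=4, c1=5, c2=1)
[Jacobi] macro 4: S0 reads c0=4 → after 1×micro: 4; S1 reads c2=1 → after 1×micro: 5; S2 reads c1=5 → after 2×micro: 1 ⇒ (c0=4, c1=5, c2=1)
[Jacobi] macro 5: S0 reads c0=4 → after 1×micro: 4; S1 reads c2=1 → after 1×micro: 5; S2 reads c1=5 → after 2×micro: 1 ⇒ (c0=4, c1=5, c2=1)
[Jacobi] macro 6: S0 reads c0=4 → after 1×micro: 4; S1 reads c2=1 → after 1×micro: 5; S2 reads c1=5 → after 2×micro: 1 ⇒ (c0=4, c1=5, c2=1)
[Jacobi] macro 7: S0 reads c0=4 → after 1×micro: 4; S1 reads c2=1 → after 1×micro: 5; S2 reads c1=5 → after 2×micro: 1 ⇒ (c0=4, c1=5, c2=1)
[Gauss-Seidel] macro 1: S0 reads c0=4 → after 1×micro: 4; S1 reads c2=3 → after 1×micro: 1; S2 reads c1=1 → after 2×micro: 1 ⇒ (c0=4, c1=1, c2=1)
[Gauss-Seidel] macro 2: S0 reads c0=4 → after 1×micro: 4; S1 reads c2=1 → after 1×micro: 5; S2 reads c1=5 → after 2×micro: 1 ⇒ (c0=4, c1=5, c2=1)
[Gauss-Seidel] macro 3: S0 reads c0=4 → after 1×micro: 4; S1 reads c2=1 → after 1×micro: 5; S2 reads c1=5 → after 2×micro: 1 ⇒ (c0=4, c1=5, c2=1)
[Gauss-Seidel] macro 4: S0 reads c0=4 → after 1×micro: 4; S1 reads c2=1 → after 1×micro: 5; S2 reads c1=5 → after 2×micro: 1 ⇒ (c0=4, c1=5, c2=1)
[Gauss-Seidel] macro 5: S0 reads c0=4 → after 1×micro: 4; S1 reads c2=1 → after 1×micro: 5; S2 reads c1=5 → after 2×micro: 1 ⇒ (c0=4, c1=5, c2=1)
[Gauss-Seidel] macro 6: S0 reads c0=4 → after 1×micro: 4; S1 reads c2=1 → after 1×micro: 5; S2 reads c1=5 → after 2×micro: 1 ⇒ (c0=4, c1=5, c2=1)
[Gauss-Seidel] macro 7: S0 reads c0=4 → after 1×micro: 4; S1 reads c2=1 → after 1×micro: 5; S2 reads c1=5 → after 2×micro: 1 ⇒ (c0=4, c1=5, c2=1)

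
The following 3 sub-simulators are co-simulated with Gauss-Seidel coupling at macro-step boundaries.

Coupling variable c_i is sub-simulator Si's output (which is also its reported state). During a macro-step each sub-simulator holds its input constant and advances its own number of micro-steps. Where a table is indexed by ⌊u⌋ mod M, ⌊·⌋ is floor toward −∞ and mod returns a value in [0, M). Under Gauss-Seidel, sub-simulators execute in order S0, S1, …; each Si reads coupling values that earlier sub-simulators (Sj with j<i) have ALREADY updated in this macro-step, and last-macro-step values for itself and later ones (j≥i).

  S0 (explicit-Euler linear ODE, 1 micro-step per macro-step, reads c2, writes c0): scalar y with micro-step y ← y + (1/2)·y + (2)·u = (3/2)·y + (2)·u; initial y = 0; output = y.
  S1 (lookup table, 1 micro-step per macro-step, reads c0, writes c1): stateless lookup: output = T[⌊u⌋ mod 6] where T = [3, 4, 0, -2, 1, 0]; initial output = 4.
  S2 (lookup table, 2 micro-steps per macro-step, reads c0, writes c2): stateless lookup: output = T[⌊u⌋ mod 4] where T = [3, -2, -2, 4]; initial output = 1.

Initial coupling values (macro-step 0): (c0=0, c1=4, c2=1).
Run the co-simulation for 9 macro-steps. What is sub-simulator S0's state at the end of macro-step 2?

S0 state at macro-step 2 = -1

macro 1: S0 reads c2=1 → after 1×micro: 2; S1 reads c0=2 → after 1×micro: 0; S2 reads c0=2 → after 2×micro: -2 ⇒ (c0=2, c1=0, c2=-2)
macro 2: S0 reads c2=-2 → after 1×micro: -1; S1 reads c0=-1 → after 1×micro: 0; S2 reads c0=-1 → after 2×micro: 4 ⇒ (c0=-1, c1=0, c2=4)
macro 3: S0 reads c2=4 → after 1×micro: 13/2; S1 reads c0=13/2 → after 1×micro: 3; S2 reads c0=13/2 → after 2×micro: -2 ⇒ (c0=13/2, c1=3, c2=-2)
macro 4: S0 reads c2=-2 → after 1×micro: 23/4; S1 reads c0=23/4 → after 1×micro: 0; S2 reads c0=23/4 → after 2×micro: -2 ⇒ (c0=23/4, c1=0, c2=-2)
macro 5: S0 reads c2=-2 → after 1×micro: 37/8; S1 reads c0=37/8 → after 1×micro: 1; S2 reads c0=37/8 → after 2×micro: 3 ⇒ (c0=37/8, c1=1, c2=3)
macro 6: S0 reads c2=3 → after 1×micro: 207/16; S1 reads c0=207/16 → after 1×micro: 3; S2 reads c0=207/16 → after 2×micro: 3 ⇒ (c0=207/16, c1=3, c2=3)
macro 7: S0 reads c2=3 → after 1×micro: 813/32; S1 reads c0=813/32 → after 1×micro: 4; S2 reads c0=813/32 → after 2×micro: -2 ⇒ (c0=813/32, c1=4, c2=-2)
macro 8: S0 reads c2=-2 → after 1×micro: 2183/64; S1 reads c0=2183/64 → after 1×micro: 1; S2 reads c0=2183/64 → after 2×micro: -2 ⇒ (c0=2183/64, c1=1, c2=-2)
macro 9: S0 reads c2=-2 → after 1×micro: 6037/128; S1 reads c0=6037/128 → after 1×micro: 0; S2 reads c0=6037/128 → after 2×micro: 4 ⇒ (c0=6037/128, c1=0, c2=4)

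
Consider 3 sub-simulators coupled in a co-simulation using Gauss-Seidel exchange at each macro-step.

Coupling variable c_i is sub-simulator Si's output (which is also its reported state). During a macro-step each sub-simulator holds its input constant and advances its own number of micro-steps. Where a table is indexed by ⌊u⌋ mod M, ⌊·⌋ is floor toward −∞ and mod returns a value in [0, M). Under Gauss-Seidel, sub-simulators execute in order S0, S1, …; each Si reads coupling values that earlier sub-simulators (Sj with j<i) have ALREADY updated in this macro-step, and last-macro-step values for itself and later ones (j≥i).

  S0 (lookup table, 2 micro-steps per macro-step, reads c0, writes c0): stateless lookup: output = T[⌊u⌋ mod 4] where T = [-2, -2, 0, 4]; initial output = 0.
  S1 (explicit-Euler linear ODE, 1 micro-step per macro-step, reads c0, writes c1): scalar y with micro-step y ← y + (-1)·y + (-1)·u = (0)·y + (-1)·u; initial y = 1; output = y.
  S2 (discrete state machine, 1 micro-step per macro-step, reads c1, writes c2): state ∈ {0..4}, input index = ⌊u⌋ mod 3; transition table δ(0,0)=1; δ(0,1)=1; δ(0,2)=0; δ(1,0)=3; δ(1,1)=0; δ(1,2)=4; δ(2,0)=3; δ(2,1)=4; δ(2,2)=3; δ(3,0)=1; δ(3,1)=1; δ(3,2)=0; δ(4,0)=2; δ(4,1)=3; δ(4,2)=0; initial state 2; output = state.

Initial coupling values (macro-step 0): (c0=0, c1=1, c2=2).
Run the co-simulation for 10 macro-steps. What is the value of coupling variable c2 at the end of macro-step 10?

macro 1: S0 reads c0=0 → after 2×micro: -2; S1 reads c0=-2 → after 1×micro: 2; S2 reads c1=2 → after 1×micro: 3 ⇒ (c0=-2, c1=2, c2=3)
macro 2: S0 reads c0=-2 → after 2×micro: 0; S1 reads c0=0 → after 1×micro: 0; S2 reads c1=0 → after 1×micro: 1 ⇒ (c0=0, c1=0, c2=1)
macro 3: S0 reads c0=0 → after 2×micro: -2; S1 reads c0=-2 → after 1×micro: 2; S2 reads c1=2 → after 1×micro: 4 ⇒ (c0=-2, c1=2, c2=4)
macro 4: S0 reads c0=-2 → after 2×micro: 0; S1 reads c0=0 → after 1×micro: 0; S2 reads c1=0 → after 1×micro: 2 ⇒ (c0=0, c1=0, c2=2)
macro 5: S0 reads c0=0 → after 2×micro: -2; S1 reads c0=-2 → after 1×micro: 2; S2 reads c1=2 → after 1×micro: 3 ⇒ (c0=-2, c1=2, c2=3)
macro 6: S0 reads c0=-2 → after 2×micro: 0; S1 reads c0=0 → after 1×micro: 0; S2 reads c1=0 → after 1×micro: 1 ⇒ (c0=0, c1=0, c2=1)
macro 7: S0 reads c0=0 → after 2×micro: -2; S1 reads c0=-2 → after 1×micro: 2; S2 reads c1=2 → after 1×micro: 4 ⇒ (c0=-2, c1=2, c2=4)
macro 8: S0 reads c0=-2 → after 2×micro: 0; S1 reads c0=0 → after 1×micro: 0; S2 reads c1=0 → after 1×micro: 2 ⇒ (c0=0, c1=0, c2=2)
macro 9: S0 reads c0=0 → after 2×micro: -2; S1 reads c0=-2 → after 1×micro: 2; S2 reads c1=2 → after 1×micro: 3 ⇒ (c0=-2, c1=2, c2=3)
macro 10: S0 reads c0=-2 → after 2×micro: 0; S1 reads c0=0 → after 1×micro: 0; S2 reads c1=0 → after 1×micro: 1 ⇒ (c0=0, c1=0, c2=1)

c2 at macro-step 10 = 1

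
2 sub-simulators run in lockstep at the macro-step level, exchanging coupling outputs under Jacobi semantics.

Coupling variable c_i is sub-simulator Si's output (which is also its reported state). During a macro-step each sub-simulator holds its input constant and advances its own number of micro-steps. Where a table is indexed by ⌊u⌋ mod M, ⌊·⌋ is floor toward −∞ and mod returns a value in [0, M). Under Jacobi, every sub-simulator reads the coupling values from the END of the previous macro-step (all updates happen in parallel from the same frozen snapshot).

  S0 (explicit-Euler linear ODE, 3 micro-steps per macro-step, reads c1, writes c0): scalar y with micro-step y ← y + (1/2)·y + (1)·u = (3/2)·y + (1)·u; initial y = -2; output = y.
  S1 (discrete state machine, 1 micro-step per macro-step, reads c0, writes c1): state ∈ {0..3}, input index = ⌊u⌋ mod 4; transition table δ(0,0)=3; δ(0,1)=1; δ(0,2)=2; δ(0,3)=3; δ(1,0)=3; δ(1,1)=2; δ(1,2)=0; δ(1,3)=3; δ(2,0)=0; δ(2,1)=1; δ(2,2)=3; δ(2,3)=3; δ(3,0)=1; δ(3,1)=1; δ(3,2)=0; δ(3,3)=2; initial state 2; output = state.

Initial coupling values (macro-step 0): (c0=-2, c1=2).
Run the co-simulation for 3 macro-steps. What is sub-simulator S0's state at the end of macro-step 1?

macro 1: S0 reads c1=2 → after 3×micro: 11/4; S1 reads c0=-2 → after 1×micro: 3 ⇒ (c0=11/4, c1=3)
macro 2: S0 reads c1=3 → after 3×micro: 753/32; S1 reads c0=11/4 → after 1×micro: 0 ⇒ (c0=753/32, c1=0)
macro 3: S0 reads c1=0 → after 3×micro: 20331/256; S1 reads c0=753/32 → after 1×micro: 3 ⇒ (c0=20331/256, c1=3)

S0 state at macro-step 1 = 11/4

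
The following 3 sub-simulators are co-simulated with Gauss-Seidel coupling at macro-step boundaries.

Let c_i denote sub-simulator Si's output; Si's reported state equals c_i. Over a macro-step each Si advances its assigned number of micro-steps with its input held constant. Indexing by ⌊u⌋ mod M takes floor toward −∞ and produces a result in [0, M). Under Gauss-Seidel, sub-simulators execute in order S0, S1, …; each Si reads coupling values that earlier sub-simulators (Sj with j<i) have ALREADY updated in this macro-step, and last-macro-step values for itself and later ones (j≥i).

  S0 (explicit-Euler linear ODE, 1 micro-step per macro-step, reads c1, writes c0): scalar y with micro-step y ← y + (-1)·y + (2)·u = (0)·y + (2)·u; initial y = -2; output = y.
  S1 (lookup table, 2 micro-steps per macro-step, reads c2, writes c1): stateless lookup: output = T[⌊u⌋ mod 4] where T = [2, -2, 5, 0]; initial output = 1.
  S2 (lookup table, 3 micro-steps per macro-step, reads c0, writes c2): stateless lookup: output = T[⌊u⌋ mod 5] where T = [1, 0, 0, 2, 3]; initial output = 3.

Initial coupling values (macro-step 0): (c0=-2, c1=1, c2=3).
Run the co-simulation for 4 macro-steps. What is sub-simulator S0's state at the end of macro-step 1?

macro 1: S0 reads c1=1 → after 1×micro: 2; S1 reads c2=3 → after 2×micro: 0; S2 reads c0=2 → after 3×micro: 0 ⇒ (c0=2, c1=0, c2=0)
macro 2: S0 reads c1=0 → after 1×micro: 0; S1 reads c2=0 → after 2×micro: 2; S2 reads c0=0 → after 3×micro: 1 ⇒ (c0=0, c1=2, c2=1)
macro 3: S0 reads c1=2 → after 1×micro: 4; S1 reads c2=1 → after 2×micro: -2; S2 reads c0=4 → after 3×micro: 3 ⇒ (c0=4, c1=-2, c2=3)
macro 4: S0 reads c1=-2 → after 1×micro: -4; S1 reads c2=3 → after 2×micro: 0; S2 reads c0=-4 → after 3×micro: 0 ⇒ (c0=-4, c1=0, c2=0)

S0 state at macro-step 1 = 2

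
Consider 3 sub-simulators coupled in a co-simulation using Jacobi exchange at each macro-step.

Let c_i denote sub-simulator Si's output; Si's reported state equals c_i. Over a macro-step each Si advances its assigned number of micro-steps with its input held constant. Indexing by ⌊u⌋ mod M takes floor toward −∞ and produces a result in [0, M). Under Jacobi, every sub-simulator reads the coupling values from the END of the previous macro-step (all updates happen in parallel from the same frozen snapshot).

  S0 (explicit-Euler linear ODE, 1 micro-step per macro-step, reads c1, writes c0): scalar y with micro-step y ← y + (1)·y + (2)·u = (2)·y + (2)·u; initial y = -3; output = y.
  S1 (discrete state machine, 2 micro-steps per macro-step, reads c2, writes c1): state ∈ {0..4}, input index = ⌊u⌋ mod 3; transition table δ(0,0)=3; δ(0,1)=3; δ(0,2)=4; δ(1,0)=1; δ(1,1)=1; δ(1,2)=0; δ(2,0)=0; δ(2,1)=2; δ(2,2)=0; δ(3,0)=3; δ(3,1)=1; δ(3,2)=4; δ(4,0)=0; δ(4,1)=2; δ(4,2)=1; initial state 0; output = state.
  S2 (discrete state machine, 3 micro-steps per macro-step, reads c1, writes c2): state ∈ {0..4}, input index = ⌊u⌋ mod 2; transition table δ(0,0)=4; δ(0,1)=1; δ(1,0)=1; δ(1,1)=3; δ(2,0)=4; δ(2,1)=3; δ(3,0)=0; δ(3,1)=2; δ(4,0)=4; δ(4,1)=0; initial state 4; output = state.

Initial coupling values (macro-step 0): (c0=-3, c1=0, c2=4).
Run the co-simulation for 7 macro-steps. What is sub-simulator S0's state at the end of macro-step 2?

macro 1: S0 reads c1=0 → after 1×micro: -6; S1 reads c2=4 → after 2×micro: 1; S2 reads c1=0 → after 3×micro: 4 ⇒ (c0=-6, c1=1, c2=4)
macro 2: S0 reads c1=1 → after 1×micro: -10; S1 reads c2=4 → after 2×micro: 1; S2 reads c1=1 → after 3×micro: 3 ⇒ (c0=-10, c1=1, c2=3)
macro 3: S0 reads c1=1 → after 1×micro: -18; S1 reads c2=3 → after 2×micro: 1; S2 reads c1=1 → after 3×micro: 2 ⇒ (c0=-18, c1=1, c2=2)
macro 4: S0 reads c1=1 → after 1×micro: -34; S1 reads c2=2 → after 2×micro: 4; S2 reads c1=1 → after 3×micro: 3 ⇒ (c0=-34, c1=4, c2=3)
macro 5: S0 reads c1=4 → after 1×micro: -60; S1 reads c2=3 → after 2×micro: 3; S2 reads c1=4 → after 3×micro: 4 ⇒ (c0=-60, c1=3, c2=4)
macro 6: S0 reads c1=3 → after 1×micro: -114; S1 reads c2=4 → after 2×micro: 1; S2 reads c1=3 → after 3×micro: 3 ⇒ (c0=-114, c1=1, c2=3)
macro 7: S0 reads c1=1 → after 1×micro: -226; S1 reads c2=3 → after 2×micro: 1; S2 reads c1=1 → after 3×micro: 2 ⇒ (c0=-226, c1=1, c2=2)

S0 state at macro-step 2 = -10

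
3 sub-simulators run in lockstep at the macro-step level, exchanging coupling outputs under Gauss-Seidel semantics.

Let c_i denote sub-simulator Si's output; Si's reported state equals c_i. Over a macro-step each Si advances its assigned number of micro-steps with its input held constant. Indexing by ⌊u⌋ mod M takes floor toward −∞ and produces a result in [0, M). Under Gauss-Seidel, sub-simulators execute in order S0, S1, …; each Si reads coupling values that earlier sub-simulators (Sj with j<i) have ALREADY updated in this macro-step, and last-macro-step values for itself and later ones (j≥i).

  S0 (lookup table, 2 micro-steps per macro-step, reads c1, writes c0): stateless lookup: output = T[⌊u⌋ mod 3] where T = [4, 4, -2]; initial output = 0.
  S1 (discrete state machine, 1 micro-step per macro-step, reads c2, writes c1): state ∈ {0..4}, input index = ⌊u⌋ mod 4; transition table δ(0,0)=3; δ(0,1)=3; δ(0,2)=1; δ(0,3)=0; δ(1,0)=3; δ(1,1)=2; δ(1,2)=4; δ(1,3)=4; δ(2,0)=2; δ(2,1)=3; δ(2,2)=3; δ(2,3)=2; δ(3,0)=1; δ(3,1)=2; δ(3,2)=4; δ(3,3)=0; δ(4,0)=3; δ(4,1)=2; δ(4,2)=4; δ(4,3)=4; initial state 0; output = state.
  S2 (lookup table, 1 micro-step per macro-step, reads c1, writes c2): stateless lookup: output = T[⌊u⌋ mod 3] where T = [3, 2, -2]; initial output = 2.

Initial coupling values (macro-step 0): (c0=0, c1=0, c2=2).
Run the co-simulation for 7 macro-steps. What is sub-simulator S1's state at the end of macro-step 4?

macro 1: S0 reads c1=0 → after 2×micro: 4; S1 reads c2=2 → after 1×micro: 1; S2 reads c1=1 → after 1×micro: 2 ⇒ (c0=4, c1=1, c2=2)
macro 2: S0 reads c1=1 → after 2×micro: 4; S1 reads c2=2 → after 1×micro: 4; S2 reads c1=4 → after 1×micro: 2 ⇒ (c0=4, c1=4, c2=2)
macro 3: S0 reads c1=4 → after 2×micro: 4; S1 reads c2=2 → after 1×micro: 4; S2 reads c1=4 → after 1×micro: 2 ⇒ (c0=4, c1=4, c2=2)
macro 4: S0 reads c1=4 → after 2×micro: 4; S1 reads c2=2 → after 1×micro: 4; S2 reads c1=4 → after 1×micro: 2 ⇒ (c0=4, c1=4, c2=2)
macro 5: S0 reads c1=4 → after 2×micro: 4; S1 reads c2=2 → after 1×micro: 4; S2 reads c1=4 → after 1×micro: 2 ⇒ (c0=4, c1=4, c2=2)
macro 6: S0 reads c1=4 → after 2×micro: 4; S1 reads c2=2 → after 1×micro: 4; S2 reads c1=4 → after 1×micro: 2 ⇒ (c0=4, c1=4, c2=2)
macro 7: S0 reads c1=4 → after 2×micro: 4; S1 reads c2=2 → after 1×micro: 4; S2 reads c1=4 → after 1×micro: 2 ⇒ (c0=4, c1=4, c2=2)

S1 state at macro-step 4 = 4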